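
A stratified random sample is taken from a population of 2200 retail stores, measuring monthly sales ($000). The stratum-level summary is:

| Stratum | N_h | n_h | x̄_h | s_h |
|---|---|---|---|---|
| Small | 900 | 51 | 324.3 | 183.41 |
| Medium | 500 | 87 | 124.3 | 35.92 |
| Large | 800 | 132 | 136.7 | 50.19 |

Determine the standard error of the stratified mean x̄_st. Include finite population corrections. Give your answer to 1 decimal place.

V̂(x̄_st) = Σ W_h² (1 − n_h/N_h) s_h²/n_h, with W_h = N_h/N and N = 2200:
  stratum Small: (900/2200)²·(1 − 51/900)·183.41²/51 = 104.131
  stratum Medium: (500/2200)²·(1 − 87/500)·35.92²/87 = 0.632744
  stratum Large: (800/2200)²·(1 − 132/800)·50.19²/132 = 2.10708
V̂(x̄_st) = 106.871
SE(x̄_st) = √106.871 = 10.3378

SE(x̄_st) ≈ 10.3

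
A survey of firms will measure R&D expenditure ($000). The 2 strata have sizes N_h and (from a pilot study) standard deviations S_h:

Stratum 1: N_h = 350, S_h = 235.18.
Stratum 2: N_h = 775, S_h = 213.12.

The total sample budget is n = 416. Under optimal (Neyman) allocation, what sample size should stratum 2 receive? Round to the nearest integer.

278

Neyman allocation: n_h = n · N_h S_h / Σ N_i S_i, with n = 416.
  stratum 1: N_h·S_h = 350·235.18 = 82313.00
  stratum 2: N_h·S_h = 775·213.12 = 165168.00
Σ N_h S_h = 247481.00
n for stratum 2 = 416·165168.00/247481.00 = 277.637 → 278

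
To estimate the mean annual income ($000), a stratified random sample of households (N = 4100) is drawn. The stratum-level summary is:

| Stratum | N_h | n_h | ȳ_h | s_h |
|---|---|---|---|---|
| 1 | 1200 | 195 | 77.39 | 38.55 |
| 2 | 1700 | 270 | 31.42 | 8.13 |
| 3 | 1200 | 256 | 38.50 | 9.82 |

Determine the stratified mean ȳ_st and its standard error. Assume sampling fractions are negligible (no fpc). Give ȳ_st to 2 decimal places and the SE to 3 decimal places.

ȳ_st = Σ W_h ȳ_h = (1200·77.39 + 1700·31.42 + 1200·38.50)/4100 = 46.94683
V̂(ȳ_st) = Σ W_h² s_h²/n_h, with W_h = N_h/N and N = 4100:
  stratum 1: (1200/4100)²·38.55²/195 = 0.652843
  stratum 2: (1700/4100)²·8.13²/270 = 0.042087
  stratum 3: (1200/4100)²·9.82²/256 = 0.0322684
V̂(ȳ_st) = 0.727199
SE(ȳ_st) = √0.727199 = 0.852759

ȳ_st ≈ 46.95, SE ≈ 0.853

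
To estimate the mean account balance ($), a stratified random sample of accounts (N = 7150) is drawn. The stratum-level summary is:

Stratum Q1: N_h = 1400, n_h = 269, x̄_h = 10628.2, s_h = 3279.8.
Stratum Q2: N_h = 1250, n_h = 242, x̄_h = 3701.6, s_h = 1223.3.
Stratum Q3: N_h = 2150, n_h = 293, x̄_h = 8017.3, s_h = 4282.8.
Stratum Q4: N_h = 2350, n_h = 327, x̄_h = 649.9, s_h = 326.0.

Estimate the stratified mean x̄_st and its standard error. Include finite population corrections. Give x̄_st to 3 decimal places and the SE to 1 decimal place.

x̄_st = Σ W_h x̄_h = (1400·10628.2 + 1250·3701.6 + 2150·8017.3 + 2350·649.9)/7150 = 5352.57902
V̂(x̄_st) = Σ W_h² (1 − n_h/N_h) s_h²/n_h, with W_h = N_h/N and N = 7150:
  stratum Q1: (1400/7150)²·(1 − 269/1400)·3279.8²/269 = 1238.57
  stratum Q2: (1250/7150)²·(1 − 242/1250)·1223.3²/242 = 152.408
  stratum Q3: (2150/7150)²·(1 − 293/2150)·4282.8²/293 = 4889.07
  stratum Q4: (2350/7150)²·(1 − 327/2350)·326.0²/327 = 30.2231
V̂(x̄_st) = 6310.27
SE(x̄_st) = √6310.27 = 79.4372

x̄_st ≈ 5352.579, SE ≈ 79.4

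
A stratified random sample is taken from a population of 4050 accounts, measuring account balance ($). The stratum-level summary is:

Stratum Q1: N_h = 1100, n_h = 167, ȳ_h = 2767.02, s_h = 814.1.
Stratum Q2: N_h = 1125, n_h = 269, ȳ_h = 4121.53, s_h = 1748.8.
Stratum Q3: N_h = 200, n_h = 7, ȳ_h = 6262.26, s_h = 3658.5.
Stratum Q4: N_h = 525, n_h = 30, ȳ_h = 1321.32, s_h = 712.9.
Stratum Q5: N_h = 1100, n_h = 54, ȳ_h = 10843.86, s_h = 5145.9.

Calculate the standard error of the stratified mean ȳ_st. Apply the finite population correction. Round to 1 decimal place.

V̂(ȳ_st) = Σ W_h² (1 − n_h/N_h) s_h²/n_h, with W_h = N_h/N and N = 4050:
  stratum Q1: (1100/4050)²·(1 − 167/1100)·814.1²/167 = 248.315
  stratum Q2: (1125/4050)²·(1 − 269/1125)·1748.8²/269 = 667.489
  stratum Q3: (200/4050)²·(1 − 7/200)·3658.5²/7 = 4499.72
  stratum Q4: (525/4050)²·(1 − 30/525)·712.9²/30 = 268.405
  stratum Q5: (1100/4050)²·(1 − 54/1100)·5145.9²/54 = 34398.8
V̂(ȳ_st) = 40082.7
SE(ȳ_st) = √40082.7 = 200.207

SE(ȳ_st) ≈ 200.2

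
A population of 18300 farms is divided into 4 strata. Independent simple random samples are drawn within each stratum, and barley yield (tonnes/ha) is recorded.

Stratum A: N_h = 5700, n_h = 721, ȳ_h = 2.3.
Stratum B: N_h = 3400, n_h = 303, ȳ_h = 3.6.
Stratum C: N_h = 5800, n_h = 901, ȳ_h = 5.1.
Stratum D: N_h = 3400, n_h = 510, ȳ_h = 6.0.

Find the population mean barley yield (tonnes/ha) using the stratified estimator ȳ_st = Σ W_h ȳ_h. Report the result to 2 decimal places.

N = Σ N_h = 18300. Stratum weights W_h = N_h/N.
ȳ_st = (5700·2.3 + 3400·3.6 + 5800·5.1 + 3400·6.0) / 18300 = 4.1164

ȳ_st ≈ 4.12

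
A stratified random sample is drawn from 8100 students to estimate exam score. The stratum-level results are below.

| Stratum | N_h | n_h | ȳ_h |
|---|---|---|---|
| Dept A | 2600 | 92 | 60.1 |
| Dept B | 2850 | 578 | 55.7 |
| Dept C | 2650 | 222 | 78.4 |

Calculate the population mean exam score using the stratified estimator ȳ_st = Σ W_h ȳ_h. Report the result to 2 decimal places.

ȳ_st ≈ 64.54

N = Σ N_h = 8100. Stratum weights W_h = N_h/N.
ȳ_st = (2600·60.1 + 2850·55.7 + 2650·78.4) / 8100 = 64.5389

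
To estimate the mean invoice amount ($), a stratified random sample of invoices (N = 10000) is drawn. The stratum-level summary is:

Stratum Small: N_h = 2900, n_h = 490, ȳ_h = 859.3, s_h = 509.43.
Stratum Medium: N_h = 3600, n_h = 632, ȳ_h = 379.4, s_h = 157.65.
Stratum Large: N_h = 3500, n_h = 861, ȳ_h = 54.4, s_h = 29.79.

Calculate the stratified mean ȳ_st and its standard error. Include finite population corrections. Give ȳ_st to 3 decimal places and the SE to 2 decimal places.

ȳ_st ≈ 404.821, SE ≈ 6.43

ȳ_st = Σ W_h ȳ_h = (2900·859.3 + 3600·379.4 + 3500·54.4)/10000 = 404.82100
V̂(ȳ_st) = Σ W_h² (1 − n_h/N_h) s_h²/n_h, with W_h = N_h/N and N = 10000:
  stratum Small: (2900/10000)²·(1 − 490/2900)·509.43²/490 = 37.0159
  stratum Medium: (3600/10000)²·(1 − 632/3600)·157.65²/632 = 4.20182
  stratum Large: (3500/10000)²·(1 − 861/3500)·29.79²/861 = 0.0952018
V̂(ȳ_st) = 41.3129
SE(ȳ_st) = √41.3129 = 6.42751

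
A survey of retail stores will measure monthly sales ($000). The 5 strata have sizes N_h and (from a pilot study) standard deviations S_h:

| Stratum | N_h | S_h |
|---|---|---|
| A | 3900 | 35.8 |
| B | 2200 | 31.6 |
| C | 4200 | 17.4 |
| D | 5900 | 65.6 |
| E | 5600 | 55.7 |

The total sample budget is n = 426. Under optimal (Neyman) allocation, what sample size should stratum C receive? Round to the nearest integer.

Neyman allocation: n_h = n · N_h S_h / Σ N_i S_i, with n = 426.
  stratum A: N_h·S_h = 3900·35.8 = 139620.00
  stratum B: N_h·S_h = 2200·31.6 = 69520.00
  stratum C: N_h·S_h = 4200·17.4 = 73080.00
  stratum D: N_h·S_h = 5900·65.6 = 387040.00
  stratum E: N_h·S_h = 5600·55.7 = 311920.00
Σ N_h S_h = 981180.00
n for stratum C = 426·73080.00/981180.00 = 31.729 → 32

32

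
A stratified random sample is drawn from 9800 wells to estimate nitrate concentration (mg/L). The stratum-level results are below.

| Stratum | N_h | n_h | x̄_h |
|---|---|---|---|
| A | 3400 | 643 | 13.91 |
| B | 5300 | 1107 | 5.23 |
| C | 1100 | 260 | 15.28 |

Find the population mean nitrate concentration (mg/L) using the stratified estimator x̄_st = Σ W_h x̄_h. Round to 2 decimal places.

N = Σ N_h = 9800. Stratum weights W_h = N_h/N.
x̄_st = (3400·13.91 + 5300·5.23 + 1100·15.28) / 9800 = 9.3695

x̄_st ≈ 9.37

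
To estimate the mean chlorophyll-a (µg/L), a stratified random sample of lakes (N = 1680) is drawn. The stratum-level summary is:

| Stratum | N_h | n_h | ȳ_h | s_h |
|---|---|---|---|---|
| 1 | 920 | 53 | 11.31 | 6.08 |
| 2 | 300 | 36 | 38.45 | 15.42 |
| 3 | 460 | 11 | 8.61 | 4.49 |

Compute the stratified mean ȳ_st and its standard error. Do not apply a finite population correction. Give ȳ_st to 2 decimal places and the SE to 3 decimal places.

ȳ_st ≈ 15.42, SE ≈ 0.746

ȳ_st = Σ W_h ȳ_h = (920·11.31 + 300·38.45 + 460·8.61)/1680 = 15.41714
V̂(ȳ_st) = Σ W_h² s_h²/n_h, with W_h = N_h/N and N = 1680:
  stratum 1: (920/1680)²·6.08²/53 = 0.209165
  stratum 2: (300/1680)²·15.42²/36 = 0.210615
  stratum 3: (460/1680)²·4.49²/11 = 0.137403
V̂(ȳ_st) = 0.557183
SE(ȳ_st) = √0.557183 = 0.746447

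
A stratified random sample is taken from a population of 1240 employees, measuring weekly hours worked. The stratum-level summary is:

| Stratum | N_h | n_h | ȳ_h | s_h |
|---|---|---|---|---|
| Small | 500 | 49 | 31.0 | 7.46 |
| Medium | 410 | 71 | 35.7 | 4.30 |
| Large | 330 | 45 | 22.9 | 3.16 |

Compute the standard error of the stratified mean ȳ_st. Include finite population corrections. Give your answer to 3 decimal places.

V̂(ȳ_st) = Σ W_h² (1 − n_h/N_h) s_h²/n_h, with W_h = N_h/N and N = 1240:
  stratum Small: (500/1240)²·(1 − 49/500)·7.46²/49 = 0.166565
  stratum Medium: (410/1240)²·(1 − 71/410)·4.30²/71 = 0.0235407
  stratum Large: (330/1240)²·(1 − 45/330)·3.16²/45 = 0.013573
V̂(ȳ_st) = 0.203679
SE(ȳ_st) = √0.203679 = 0.451308

SE(ȳ_st) ≈ 0.451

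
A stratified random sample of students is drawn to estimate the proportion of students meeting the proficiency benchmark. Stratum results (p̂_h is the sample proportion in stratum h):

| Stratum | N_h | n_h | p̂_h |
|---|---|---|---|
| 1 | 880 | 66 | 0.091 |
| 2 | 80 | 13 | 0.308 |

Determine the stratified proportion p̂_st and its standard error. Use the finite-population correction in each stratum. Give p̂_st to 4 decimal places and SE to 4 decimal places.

p̂_st ≈ 0.1091, SE ≈ 0.0331

N = 960; stratum weights W_h = N_h/N.
p̂_st = Σ W_h p̂_h = (880·0.091 + 80·0.308)/960 = 0.10908
V̂(p̂_st) = Σ W_h² (1 − n_h/N_h) p̂_h(1−p̂_h)/(n_h−1):
  stratum 1: (880/960)²·(1 − 66/880)·0.091·0.909/65 = 0.000989137
  stratum 2: (80/960)²·(1 − 13/80)·0.308·0.692/12 = 0.000103299
V̂(p̂_st) = 0.00109244; SE = √V̂ = 0.033052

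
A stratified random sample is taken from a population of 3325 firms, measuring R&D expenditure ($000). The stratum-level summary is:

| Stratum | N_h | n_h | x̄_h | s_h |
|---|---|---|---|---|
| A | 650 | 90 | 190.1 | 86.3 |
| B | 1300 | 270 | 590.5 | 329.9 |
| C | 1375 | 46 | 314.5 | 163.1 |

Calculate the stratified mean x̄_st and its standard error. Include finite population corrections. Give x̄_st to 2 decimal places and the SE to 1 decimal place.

x̄_st = Σ W_h x̄_h = (650·190.1 + 1300·590.5 + 1375·314.5)/3325 = 398.09098
V̂(x̄_st) = Σ W_h² (1 − n_h/N_h) s_h²/n_h, with W_h = N_h/N and N = 3325:
  stratum A: (650/3325)²·(1 − 90/650)·86.3²/90 = 2.72456
  stratum B: (1300/3325)²·(1 − 270/1300)·329.9²/270 = 48.82
  stratum C: (1375/3325)²·(1 − 46/1375)·163.1²/46 = 95.586
V̂(x̄_st) = 147.131
SE(x̄_st) = √147.131 = 12.1297

x̄_st ≈ 398.09, SE ≈ 12.1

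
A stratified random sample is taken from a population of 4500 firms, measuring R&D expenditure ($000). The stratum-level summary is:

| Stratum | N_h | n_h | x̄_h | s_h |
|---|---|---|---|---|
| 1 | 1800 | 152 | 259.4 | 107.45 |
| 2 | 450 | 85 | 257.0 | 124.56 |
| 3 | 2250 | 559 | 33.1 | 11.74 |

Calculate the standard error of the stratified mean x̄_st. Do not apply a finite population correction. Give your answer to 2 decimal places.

SE(x̄_st) ≈ 3.75

V̂(x̄_st) = Σ W_h² s_h²/n_h, with W_h = N_h/N and N = 4500:
  stratum 1: (1800/4500)²·107.45²/152 = 12.1532
  stratum 2: (450/4500)²·124.56²/85 = 1.82532
  stratum 3: (2250/4500)²·11.74²/559 = 0.0616403
V̂(x̄_st) = 14.0401
SE(x̄_st) = √14.0401 = 3.74701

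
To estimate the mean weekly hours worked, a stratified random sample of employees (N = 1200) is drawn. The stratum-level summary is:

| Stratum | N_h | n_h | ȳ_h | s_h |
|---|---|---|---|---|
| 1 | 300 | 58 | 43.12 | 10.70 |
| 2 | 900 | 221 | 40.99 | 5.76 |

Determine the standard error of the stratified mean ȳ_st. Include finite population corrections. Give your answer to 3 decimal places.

SE(ȳ_st) ≈ 0.404

V̂(ȳ_st) = Σ W_h² (1 − n_h/N_h) s_h²/n_h, with W_h = N_h/N and N = 1200:
  stratum 1: (300/1200)²·(1 − 58/300)·10.70²/58 = 0.0995208
  stratum 2: (900/1200)²·(1 − 221/900)·5.76²/221 = 0.0637092
V̂(ȳ_st) = 0.16323
SE(ȳ_st) = √0.16323 = 0.404017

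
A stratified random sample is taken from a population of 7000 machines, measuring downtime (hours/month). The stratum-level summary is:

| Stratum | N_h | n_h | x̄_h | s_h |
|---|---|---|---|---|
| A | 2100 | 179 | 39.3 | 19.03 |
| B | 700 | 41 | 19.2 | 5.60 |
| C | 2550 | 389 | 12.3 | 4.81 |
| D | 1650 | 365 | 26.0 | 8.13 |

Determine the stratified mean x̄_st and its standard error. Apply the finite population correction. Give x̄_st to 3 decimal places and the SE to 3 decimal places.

x̄_st = Σ W_h x̄_h = (2100·39.3 + 700·19.2 + 2550·12.3 + 1650·26.0)/7000 = 24.31929
V̂(x̄_st) = Σ W_h² (1 − n_h/N_h) s_h²/n_h, with W_h = N_h/N and N = 7000:
  stratum A: (2100/7000)²·(1 − 179/2100)·19.03²/179 = 0.166562
  stratum B: (700/7000)²·(1 − 41/700)·5.60²/41 = 0.00720078
  stratum C: (2550/7000)²·(1 − 389/2550)·4.81²/389 = 0.00668866
  stratum D: (1650/7000)²·(1 − 365/1650)·8.13²/365 = 0.00783573
V̂(x̄_st) = 0.188287
SE(x̄_st) = √0.188287 = 0.43392

x̄_st ≈ 24.319, SE ≈ 0.434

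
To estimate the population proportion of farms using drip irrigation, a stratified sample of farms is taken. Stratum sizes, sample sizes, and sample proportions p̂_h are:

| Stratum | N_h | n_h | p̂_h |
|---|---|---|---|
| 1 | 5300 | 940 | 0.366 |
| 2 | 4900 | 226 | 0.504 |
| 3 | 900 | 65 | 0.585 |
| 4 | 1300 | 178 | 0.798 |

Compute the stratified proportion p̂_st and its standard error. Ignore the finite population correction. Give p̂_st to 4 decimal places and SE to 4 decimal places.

p̂_st ≈ 0.4817, SE ≈ 0.0158

N = 12400; stratum weights W_h = N_h/N.
p̂_st = Σ W_h p̂_h = (5300·0.366 + 4900·0.504 + 900·0.585 + 1300·0.798)/12400 = 0.48172
V̂(p̂_st) = Σ W_h² p̂_h(1−p̂_h)/(n_h−1):
  stratum 1: (5300/12400)²·0.366·0.634/939 = 4.51454e-05
  stratum 2: (4900/12400)²·0.504·0.496/225 = 0.000173492
  stratum 3: (900/12400)²·0.585·0.415/64 = 1.99832e-05
  stratum 4: (1300/12400)²·0.798·0.202/177 = 1.00098e-05
V̂(p̂_st) = 0.00024863; SE = √V̂ = 0.015768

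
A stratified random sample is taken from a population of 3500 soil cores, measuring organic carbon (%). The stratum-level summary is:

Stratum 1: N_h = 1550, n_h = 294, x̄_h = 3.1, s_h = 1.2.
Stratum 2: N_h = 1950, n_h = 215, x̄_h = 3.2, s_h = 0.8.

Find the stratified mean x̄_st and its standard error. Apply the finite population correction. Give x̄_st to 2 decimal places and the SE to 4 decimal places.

x̄_st ≈ 3.16, SE ≈ 0.0400

x̄_st = Σ W_h x̄_h = (1550·3.1 + 1950·3.2)/3500 = 3.15571
V̂(x̄_st) = Σ W_h² (1 − n_h/N_h) s_h²/n_h, with W_h = N_h/N and N = 3500:
  stratum 1: (1550/3500)²·(1 − 294/1550)·1.2²/294 = 0.000778396
  stratum 2: (1950/3500)²·(1 − 215/1950)·0.8²/215 = 0.000822128
V̂(x̄_st) = 0.00160052
SE(x̄_st) = √0.00160052 = 0.0400065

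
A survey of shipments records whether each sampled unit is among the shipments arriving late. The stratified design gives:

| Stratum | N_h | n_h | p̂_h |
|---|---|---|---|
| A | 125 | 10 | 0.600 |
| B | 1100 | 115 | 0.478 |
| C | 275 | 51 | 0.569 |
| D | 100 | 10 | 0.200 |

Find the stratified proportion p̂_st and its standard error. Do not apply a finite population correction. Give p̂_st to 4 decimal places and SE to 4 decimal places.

p̂_st ≈ 0.4858, SE ≈ 0.0376

N = 1600; stratum weights W_h = N_h/N.
p̂_st = Σ W_h p̂_h = (125·0.600 + 1100·0.478 + 275·0.569 + 100·0.200)/1600 = 0.48580
V̂(p̂_st) = Σ W_h² p̂_h(1−p̂_h)/(n_h−1):
  stratum A: (125/1600)²·0.600·0.400/9 = 0.00016276
  stratum B: (1100/1600)²·0.478·0.522/114 = 0.00103452
  stratum C: (275/1600)²·0.569·0.431/50 = 0.000144892
  stratum D: (100/1600)²·0.200·0.800/9 = 6.94444e-05
V̂(p̂_st) = 0.00141162; SE = √V̂ = 0.0375715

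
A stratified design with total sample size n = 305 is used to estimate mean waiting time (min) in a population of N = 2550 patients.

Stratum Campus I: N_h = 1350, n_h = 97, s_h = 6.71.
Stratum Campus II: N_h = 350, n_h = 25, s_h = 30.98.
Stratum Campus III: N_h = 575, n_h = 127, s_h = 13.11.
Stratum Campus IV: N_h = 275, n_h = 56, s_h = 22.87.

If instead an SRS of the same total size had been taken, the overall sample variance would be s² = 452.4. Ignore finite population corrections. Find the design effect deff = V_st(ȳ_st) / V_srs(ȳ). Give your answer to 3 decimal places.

deff ≈ 0.695

V̂(ȳ_st) = Σ W_h² s_h²/n_h, with W_h = N_h/N and N = 2550:
  stratum Campus I: (1350/2550)²·6.71²/97 = 0.130095
  stratum Campus II: (350/2550)²·30.98²/25 = 0.723234
  stratum Campus III: (575/2550)²·13.11²/127 = 0.0688109
  stratum Campus IV: (275/2550)²·22.87²/56 = 0.108625
V_st = 1.03076
V_srs = s²/n = 452.4/305 = 1.48328
deff = V_st / V_srs = 1.03076/1.48328 = 0.6949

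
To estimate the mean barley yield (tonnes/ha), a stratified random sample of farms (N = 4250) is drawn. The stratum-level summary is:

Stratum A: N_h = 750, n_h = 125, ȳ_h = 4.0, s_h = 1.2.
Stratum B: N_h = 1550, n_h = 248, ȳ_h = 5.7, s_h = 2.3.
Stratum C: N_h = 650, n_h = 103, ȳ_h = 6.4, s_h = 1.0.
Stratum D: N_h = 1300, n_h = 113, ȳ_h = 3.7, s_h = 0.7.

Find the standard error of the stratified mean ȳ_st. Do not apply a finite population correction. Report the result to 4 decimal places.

SE(ȳ_st) ≈ 0.0619

V̂(ȳ_st) = Σ W_h² s_h²/n_h, with W_h = N_h/N and N = 4250:
  stratum A: (750/4250)²·1.2²/125 = 0.000358754
  stratum B: (1550/4250)²·2.3²/248 = 0.0028372
  stratum C: (650/4250)²·1.0²/103 = 0.000227097
  stratum D: (1300/4250)²·0.7²/113 = 0.00040572
V̂(ȳ_st) = 0.00382877
SE(ȳ_st) = √0.00382877 = 0.061877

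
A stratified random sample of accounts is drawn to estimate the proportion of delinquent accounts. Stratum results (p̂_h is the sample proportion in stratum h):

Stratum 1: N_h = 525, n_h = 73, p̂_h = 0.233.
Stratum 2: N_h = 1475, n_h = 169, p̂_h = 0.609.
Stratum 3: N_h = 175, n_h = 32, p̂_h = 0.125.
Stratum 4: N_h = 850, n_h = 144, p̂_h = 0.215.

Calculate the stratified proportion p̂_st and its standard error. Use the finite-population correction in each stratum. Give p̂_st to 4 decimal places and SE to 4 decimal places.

p̂_st ≈ 0.4050, SE ≈ 0.0212

N = 3025; stratum weights W_h = N_h/N.
p̂_st = Σ W_h p̂_h = (525·0.233 + 1475·0.609 + 175·0.125 + 850·0.215)/3025 = 0.40503
V̂(p̂_st) = Σ W_h² (1 − n_h/N_h) p̂_h(1−p̂_h)/(n_h−1):
  stratum 1: (525/3025)²·(1 − 73/525)·0.233·0.767/72 = 6.43674e-05
  stratum 2: (1475/3025)²·(1 − 169/1475)·0.609·0.391/168 = 0.00029838
  stratum 3: (175/3025)²·(1 − 32/175)·0.125·0.875/31 = 9.64894e-06
  stratum 4: (850/3025)²·(1 − 144/850)·0.215·0.785/143 = 7.74007e-05
V̂(p̂_st) = 0.000449797; SE = √V̂ = 0.0212084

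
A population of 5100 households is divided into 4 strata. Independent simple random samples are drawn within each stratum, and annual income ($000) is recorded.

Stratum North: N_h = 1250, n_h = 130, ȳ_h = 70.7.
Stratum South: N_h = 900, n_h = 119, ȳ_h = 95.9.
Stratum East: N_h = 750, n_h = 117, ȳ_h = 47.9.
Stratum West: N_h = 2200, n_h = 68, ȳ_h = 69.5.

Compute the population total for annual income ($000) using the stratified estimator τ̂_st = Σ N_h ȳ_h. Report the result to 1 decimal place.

τ̂_st = Σ N_h ȳ_h = 1250·70.7 + 900·95.9 + 750·47.9 + 2200·69.5 = 363510.0

τ̂_st ≈ 363510.0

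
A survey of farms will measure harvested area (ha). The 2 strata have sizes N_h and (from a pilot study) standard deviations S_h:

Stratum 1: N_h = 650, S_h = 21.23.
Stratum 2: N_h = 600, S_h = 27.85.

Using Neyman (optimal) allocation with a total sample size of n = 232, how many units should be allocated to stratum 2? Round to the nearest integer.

127

Neyman allocation: n_h = n · N_h S_h / Σ N_i S_i, with n = 232.
  stratum 1: N_h·S_h = 650·21.23 = 13799.50
  stratum 2: N_h·S_h = 600·27.85 = 16710.00
Σ N_h S_h = 30509.50
n for stratum 2 = 232·16710.00/30509.50 = 127.066 → 127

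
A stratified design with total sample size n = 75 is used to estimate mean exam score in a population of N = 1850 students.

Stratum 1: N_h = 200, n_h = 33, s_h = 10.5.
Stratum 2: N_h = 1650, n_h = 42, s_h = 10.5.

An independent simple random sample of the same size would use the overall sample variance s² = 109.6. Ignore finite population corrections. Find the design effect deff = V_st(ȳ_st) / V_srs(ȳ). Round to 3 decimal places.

V̂(ȳ_st) = Σ W_h² s_h²/n_h, with W_h = N_h/N and N = 1850:
  stratum 1: (200/1850)²·10.5²/33 = 0.0390464
  stratum 2: (1650/1850)²·10.5²/42 = 2.08811
V_st = 2.12716
V_srs = s²/n = 109.6/75 = 1.46133
deff = V_st / V_srs = 2.12716/1.46133 = 1.4556

deff ≈ 1.456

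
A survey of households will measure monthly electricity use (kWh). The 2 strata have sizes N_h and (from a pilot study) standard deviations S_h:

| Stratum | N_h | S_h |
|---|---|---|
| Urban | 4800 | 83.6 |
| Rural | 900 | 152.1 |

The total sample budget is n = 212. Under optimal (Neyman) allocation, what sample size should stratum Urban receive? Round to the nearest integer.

Neyman allocation: n_h = n · N_h S_h / Σ N_i S_i, with n = 212.
  stratum Urban: N_h·S_h = 4800·83.6 = 401280.00
  stratum Rural: N_h·S_h = 900·152.1 = 136890.00
Σ N_h S_h = 538170.00
n for stratum Urban = 212·401280.00/538170.00 = 158.075 → 158

158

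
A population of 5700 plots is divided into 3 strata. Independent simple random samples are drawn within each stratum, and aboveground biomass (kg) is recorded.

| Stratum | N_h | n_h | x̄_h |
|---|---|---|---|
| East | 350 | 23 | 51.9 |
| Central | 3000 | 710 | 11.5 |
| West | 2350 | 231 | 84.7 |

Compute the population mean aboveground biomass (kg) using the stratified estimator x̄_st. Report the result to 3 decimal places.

N = Σ N_h = 5700. Stratum weights W_h = N_h/N.
x̄_st = (350·51.9 + 3000·11.5 + 2350·84.7) / 5700 = 44.15965

x̄_st ≈ 44.160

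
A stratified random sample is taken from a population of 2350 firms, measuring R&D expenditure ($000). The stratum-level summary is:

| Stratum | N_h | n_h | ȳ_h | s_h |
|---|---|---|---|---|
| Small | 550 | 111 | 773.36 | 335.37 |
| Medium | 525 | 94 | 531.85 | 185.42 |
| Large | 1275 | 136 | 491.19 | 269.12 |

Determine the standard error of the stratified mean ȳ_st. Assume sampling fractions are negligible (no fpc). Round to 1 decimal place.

SE(ȳ_st) ≈ 15.2

V̂(ȳ_st) = Σ W_h² s_h²/n_h, with W_h = N_h/N and N = 2350:
  stratum Small: (550/2350)²·335.37²/111 = 55.5028
  stratum Medium: (525/2350)²·185.42²/94 = 18.2544
  stratum Large: (1275/2350)²·269.12²/136 = 156.761
V̂(ȳ_st) = 230.518
SE(ȳ_st) = √230.518 = 15.1828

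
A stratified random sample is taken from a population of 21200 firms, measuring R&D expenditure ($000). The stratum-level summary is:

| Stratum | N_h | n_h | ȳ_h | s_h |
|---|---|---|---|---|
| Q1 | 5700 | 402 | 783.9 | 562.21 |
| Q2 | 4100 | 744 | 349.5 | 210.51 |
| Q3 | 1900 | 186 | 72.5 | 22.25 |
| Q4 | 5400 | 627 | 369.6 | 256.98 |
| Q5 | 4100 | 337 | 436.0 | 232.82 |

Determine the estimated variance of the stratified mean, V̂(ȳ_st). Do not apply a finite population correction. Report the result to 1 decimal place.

V̂(ȳ_st) ≈ 71.9

V̂(ȳ_st) = Σ W_h² s_h²/n_h, with W_h = N_h/N and N = 21200:
  stratum Q1: (5700/21200)²·562.21²/402 = 56.8393
  stratum Q2: (4100/21200)²·210.51²/744 = 2.22776
  stratum Q3: (1900/21200)²·22.25²/186 = 0.0213788
  stratum Q4: (5400/21200)²·256.98²/627 = 6.83356
  stratum Q5: (4100/21200)²·232.82²/337 = 6.01598
V̂(ȳ_st) = 71.938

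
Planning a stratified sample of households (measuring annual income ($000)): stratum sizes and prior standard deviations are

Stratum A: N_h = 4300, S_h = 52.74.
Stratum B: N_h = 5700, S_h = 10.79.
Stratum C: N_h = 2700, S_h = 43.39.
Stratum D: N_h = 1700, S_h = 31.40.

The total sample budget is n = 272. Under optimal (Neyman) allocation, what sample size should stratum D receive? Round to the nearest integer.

32

Neyman allocation: n_h = n · N_h S_h / Σ N_i S_i, with n = 272.
  stratum A: N_h·S_h = 4300·52.74 = 226782.00
  stratum B: N_h·S_h = 5700·10.79 = 61503.00
  stratum C: N_h·S_h = 2700·43.39 = 117153.00
  stratum D: N_h·S_h = 1700·31.40 = 53380.00
Σ N_h S_h = 458818.00
n for stratum D = 272·53380.00/458818.00 = 31.645 → 32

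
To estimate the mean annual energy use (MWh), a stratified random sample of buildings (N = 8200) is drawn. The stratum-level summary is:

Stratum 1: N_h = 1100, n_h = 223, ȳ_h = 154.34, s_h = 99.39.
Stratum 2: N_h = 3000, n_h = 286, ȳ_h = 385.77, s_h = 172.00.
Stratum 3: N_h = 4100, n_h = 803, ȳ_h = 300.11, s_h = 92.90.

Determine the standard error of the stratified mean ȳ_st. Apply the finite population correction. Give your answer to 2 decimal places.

V̂(ȳ_st) = Σ W_h² (1 − n_h/N_h) s_h²/n_h, with W_h = N_h/N and N = 8200:
  stratum 1: (1100/8200)²·(1 − 223/1100)·99.39²/223 = 0.635543
  stratum 2: (3000/8200)²·(1 − 286/3000)·172.00²/286 = 12.5255
  stratum 3: (4100/8200)²·(1 − 803/4100)·92.90²/803 = 2.16068
V̂(ȳ_st) = 15.3217
SE(ȳ_st) = √15.3217 = 3.91429

SE(ȳ_st) ≈ 3.91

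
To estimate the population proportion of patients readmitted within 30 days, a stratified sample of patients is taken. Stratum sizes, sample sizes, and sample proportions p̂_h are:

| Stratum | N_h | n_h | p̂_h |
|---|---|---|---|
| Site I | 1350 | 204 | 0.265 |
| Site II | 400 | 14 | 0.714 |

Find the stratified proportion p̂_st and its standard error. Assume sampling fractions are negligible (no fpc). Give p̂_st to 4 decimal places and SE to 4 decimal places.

N = 1750; stratum weights W_h = N_h/N.
p̂_st = Σ W_h p̂_h = (1350·0.265 + 400·0.714)/1750 = 0.36763
V̂(p̂_st) = Σ W_h² p̂_h(1−p̂_h)/(n_h−1):
  stratum Site I: (1350/1750)²·0.265·0.735/203 = 0.00057099
  stratum Site II: (400/1750)²·0.714·0.286/13 = 0.000820663
V̂(p̂_st) = 0.00139165; SE = √V̂ = 0.0373049

p̂_st ≈ 0.3676, SE ≈ 0.0373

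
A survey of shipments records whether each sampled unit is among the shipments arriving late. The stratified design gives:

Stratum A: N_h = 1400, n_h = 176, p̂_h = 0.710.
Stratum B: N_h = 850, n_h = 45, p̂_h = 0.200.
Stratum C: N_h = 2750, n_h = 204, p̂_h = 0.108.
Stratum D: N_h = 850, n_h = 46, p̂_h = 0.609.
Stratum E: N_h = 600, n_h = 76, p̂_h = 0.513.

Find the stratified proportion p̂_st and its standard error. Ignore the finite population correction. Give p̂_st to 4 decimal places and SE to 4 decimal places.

N = 6450; stratum weights W_h = N_h/N.
p̂_st = Σ W_h p̂_h = (1400·0.710 + 850·0.200 + 2750·0.108 + 850·0.609 + 600·0.513)/6450 = 0.35449
V̂(p̂_st) = Σ W_h² p̂_h(1−p̂_h)/(n_h−1):
  stratum A: (1400/6450)²·0.710·0.290/175 = 5.54313e-05
  stratum B: (850/6450)²·0.200·0.800/44 = 6.31518e-05
  stratum C: (2750/6450)²·0.108·0.892/203 = 8.62658e-05
  stratum D: (850/6450)²·0.609·0.391/45 = 9.18967e-05
  stratum E: (600/6450)²·0.513·0.487/75 = 2.88249e-05
V̂(p̂_st) = 0.00032557; SE = √V̂ = 0.0180436

p̂_st ≈ 0.3545, SE ≈ 0.0180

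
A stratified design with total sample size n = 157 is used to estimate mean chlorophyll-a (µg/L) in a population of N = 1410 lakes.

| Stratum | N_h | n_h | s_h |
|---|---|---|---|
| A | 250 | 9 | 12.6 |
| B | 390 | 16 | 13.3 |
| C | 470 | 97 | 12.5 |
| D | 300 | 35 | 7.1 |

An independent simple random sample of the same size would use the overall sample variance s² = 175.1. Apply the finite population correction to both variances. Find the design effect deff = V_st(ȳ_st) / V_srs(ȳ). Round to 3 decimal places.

deff ≈ 1.559

V̂(ȳ_st) = Σ W_h² (1 − n_h/N_h) s_h²/n_h, with W_h = N_h/N and N = 1410:
  stratum A: (250/1410)²·(1 − 9/250)·12.6²/9 = 0.534586
  stratum B: (390/1410)²·(1 − 16/390)·13.3²/16 = 0.811113
  stratum C: (470/1410)²·(1 − 97/470)·12.5²/97 = 0.142042
  stratum D: (300/1410)²·(1 − 35/300)·7.1²/35 = 0.057594
V_st = 1.54533
V_srs = (1 − 157/1410)·175.1/157 = 0.991102
deff = V_st / V_srs = 1.54533/0.991102 = 1.5592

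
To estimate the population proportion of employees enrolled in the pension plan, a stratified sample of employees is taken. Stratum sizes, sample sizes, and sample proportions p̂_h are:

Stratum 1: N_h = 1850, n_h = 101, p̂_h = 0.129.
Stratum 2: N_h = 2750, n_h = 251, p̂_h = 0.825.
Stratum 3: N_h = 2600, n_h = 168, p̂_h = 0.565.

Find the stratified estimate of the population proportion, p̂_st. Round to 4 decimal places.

N = 7200; stratum weights W_h = N_h/N.
p̂_st = Σ W_h p̂_h = (1850·0.129 + 2750·0.825 + 2600·0.565)/7200 = 0.55228

p̂_st ≈ 0.5523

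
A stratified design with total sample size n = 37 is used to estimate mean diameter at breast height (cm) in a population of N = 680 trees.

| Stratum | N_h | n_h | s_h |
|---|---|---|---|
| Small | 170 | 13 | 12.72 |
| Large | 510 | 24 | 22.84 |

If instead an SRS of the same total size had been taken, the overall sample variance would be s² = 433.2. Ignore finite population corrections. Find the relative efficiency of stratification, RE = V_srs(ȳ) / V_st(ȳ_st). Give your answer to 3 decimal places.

RE ≈ 0.900

V̂(ȳ_st) = Σ W_h² s_h²/n_h, with W_h = N_h/N and N = 680:
  stratum Small: (170/680)²·12.72²/13 = 0.777877
  stratum Large: (510/680)²·22.84²/24 = 12.2265
V_st = 13.0044
V_srs = s²/n = 433.2/37 = 11.7081
Relative efficiency = V_srs / V_st = 11.7081/13.0044 = 0.9003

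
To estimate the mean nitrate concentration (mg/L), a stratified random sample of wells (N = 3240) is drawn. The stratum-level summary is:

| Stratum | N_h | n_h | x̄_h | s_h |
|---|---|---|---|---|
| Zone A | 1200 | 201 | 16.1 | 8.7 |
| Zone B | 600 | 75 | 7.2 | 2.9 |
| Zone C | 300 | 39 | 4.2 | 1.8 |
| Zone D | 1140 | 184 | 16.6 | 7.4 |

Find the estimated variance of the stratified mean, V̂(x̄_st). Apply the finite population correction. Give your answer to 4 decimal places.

V̂(x̄_st) ≈ 0.0779

V̂(x̄_st) = Σ W_h² (1 − n_h/N_h) s_h²/n_h, with W_h = N_h/N and N = 3240:
  stratum Zone A: (1200/3240)²·(1 − 201/1200)·8.7²/201 = 0.043003
  stratum Zone B: (600/3240)²·(1 − 75/600)·2.9²/75 = 0.00336477
  stratum Zone C: (300/3240)²·(1 − 39/300)·1.8²/39 = 0.000619658
  stratum Zone D: (1140/3240)²·(1 − 184/1140)·7.4²/184 = 0.0308971
V̂(x̄_st) = 0.0778846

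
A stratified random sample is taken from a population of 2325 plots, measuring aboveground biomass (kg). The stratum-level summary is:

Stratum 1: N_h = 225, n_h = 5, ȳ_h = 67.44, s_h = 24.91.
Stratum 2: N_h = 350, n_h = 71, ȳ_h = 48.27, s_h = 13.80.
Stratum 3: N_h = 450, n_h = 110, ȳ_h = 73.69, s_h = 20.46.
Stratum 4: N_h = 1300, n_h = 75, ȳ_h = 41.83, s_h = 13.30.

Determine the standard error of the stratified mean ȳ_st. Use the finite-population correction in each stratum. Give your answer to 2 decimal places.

SE(ȳ_st) ≈ 1.41

V̂(ȳ_st) = Σ W_h² (1 − n_h/N_h) s_h²/n_h, with W_h = N_h/N and N = 2325:
  stratum 1: (225/2325)²·(1 − 5/225)·24.91²/5 = 1.13641
  stratum 2: (350/2325)²·(1 − 71/350)·13.80²/71 = 0.0484536
  stratum 3: (450/2325)²·(1 − 110/450)·20.46²/110 = 0.107712
  stratum 4: (1300/2325)²·(1 − 75/1300)·13.30²/75 = 0.694825
V̂(ȳ_st) = 1.98741
SE(ȳ_st) = √1.98741 = 1.40975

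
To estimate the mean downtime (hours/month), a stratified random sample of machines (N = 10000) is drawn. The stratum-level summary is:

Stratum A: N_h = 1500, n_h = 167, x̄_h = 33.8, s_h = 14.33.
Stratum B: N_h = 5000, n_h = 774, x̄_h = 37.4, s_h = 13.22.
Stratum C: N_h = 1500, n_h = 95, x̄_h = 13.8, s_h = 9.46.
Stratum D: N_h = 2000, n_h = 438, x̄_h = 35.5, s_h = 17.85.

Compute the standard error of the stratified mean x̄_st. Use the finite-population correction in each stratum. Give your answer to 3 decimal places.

V̂(x̄_st) = Σ W_h² (1 − n_h/N_h) s_h²/n_h, with W_h = N_h/N and N = 10000:
  stratum A: (1500/10000)²·(1 − 167/1500)·14.33²/167 = 0.0245865
  stratum B: (5000/10000)²·(1 − 774/5000)·13.22²/774 = 0.0477113
  stratum C: (1500/10000)²·(1 − 95/1500)·9.46²/95 = 0.019853
  stratum D: (2000/10000)²·(1 − 438/2000)·17.85²/438 = 0.0227255
V̂(x̄_st) = 0.114876
SE(x̄_st) = √0.114876 = 0.338934

SE(x̄_st) ≈ 0.339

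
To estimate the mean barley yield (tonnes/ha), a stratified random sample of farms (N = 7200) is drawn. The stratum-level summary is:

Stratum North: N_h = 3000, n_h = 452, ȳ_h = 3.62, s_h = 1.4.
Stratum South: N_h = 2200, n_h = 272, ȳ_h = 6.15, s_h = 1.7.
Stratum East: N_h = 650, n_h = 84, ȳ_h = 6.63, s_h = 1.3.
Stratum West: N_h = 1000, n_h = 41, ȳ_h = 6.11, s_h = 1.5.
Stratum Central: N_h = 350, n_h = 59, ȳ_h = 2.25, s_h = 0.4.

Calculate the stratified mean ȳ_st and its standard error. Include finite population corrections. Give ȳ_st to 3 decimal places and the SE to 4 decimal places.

ȳ_st ≈ 4.944, SE ≈ 0.0517

ȳ_st = Σ W_h ȳ_h = (3000·3.62 + 2200·6.15 + 650·6.63 + 1000·6.11 + 350·2.25)/7200 = 4.94403
V̂(ȳ_st) = Σ W_h² (1 − n_h/N_h) s_h²/n_h, with W_h = N_h/N and N = 7200:
  stratum North: (3000/7200)²·(1 − 452/3000)·1.4²/452 = 0.000639401
  stratum South: (2200/7200)²·(1 − 272/2200)·1.7²/272 = 0.000869348
  stratum East: (650/7200)²·(1 − 84/650)·1.3²/84 = 0.000142782
  stratum West: (1000/7200)²·(1 − 41/1000)·1.5²/41 = 0.0010152
  stratum Central: (350/7200)²·(1 − 59/350)·0.4²/59 = 5.328e-06
V̂(ȳ_st) = 0.00267206
SE(ȳ_st) = √0.00267206 = 0.051692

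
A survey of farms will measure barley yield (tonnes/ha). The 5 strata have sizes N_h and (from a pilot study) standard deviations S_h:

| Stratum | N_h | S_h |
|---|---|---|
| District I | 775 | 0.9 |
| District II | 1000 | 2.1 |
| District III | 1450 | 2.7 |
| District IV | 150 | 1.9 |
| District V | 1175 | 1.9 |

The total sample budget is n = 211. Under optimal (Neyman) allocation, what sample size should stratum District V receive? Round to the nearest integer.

Neyman allocation: n_h = n · N_h S_h / Σ N_i S_i, with n = 211.
  stratum District I: N_h·S_h = 775·0.9 = 697.50
  stratum District II: N_h·S_h = 1000·2.1 = 2100.00
  stratum District III: N_h·S_h = 1450·2.7 = 3915.00
  stratum District IV: N_h·S_h = 150·1.9 = 285.00
  stratum District V: N_h·S_h = 1175·1.9 = 2232.50
Σ N_h S_h = 9230.00
n for stratum District V = 211·2232.50/9230.00 = 51.035 → 51

51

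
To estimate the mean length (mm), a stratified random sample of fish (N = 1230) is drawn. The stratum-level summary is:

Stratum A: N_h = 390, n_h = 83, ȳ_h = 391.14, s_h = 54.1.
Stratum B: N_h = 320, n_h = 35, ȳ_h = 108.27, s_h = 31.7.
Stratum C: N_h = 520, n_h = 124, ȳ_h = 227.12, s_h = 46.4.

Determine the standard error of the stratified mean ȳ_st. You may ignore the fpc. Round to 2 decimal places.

V̂(ȳ_st) = Σ W_h² s_h²/n_h, with W_h = N_h/N and N = 1230:
  stratum A: (390/1230)²·54.1²/83 = 3.54516
  stratum B: (320/1230)²·31.7²/35 = 1.9433
  stratum C: (520/1230)²·46.4²/124 = 3.10321
V̂(ȳ_st) = 8.59167
SE(ȳ_st) = √8.59167 = 2.93115

SE(ȳ_st) ≈ 2.93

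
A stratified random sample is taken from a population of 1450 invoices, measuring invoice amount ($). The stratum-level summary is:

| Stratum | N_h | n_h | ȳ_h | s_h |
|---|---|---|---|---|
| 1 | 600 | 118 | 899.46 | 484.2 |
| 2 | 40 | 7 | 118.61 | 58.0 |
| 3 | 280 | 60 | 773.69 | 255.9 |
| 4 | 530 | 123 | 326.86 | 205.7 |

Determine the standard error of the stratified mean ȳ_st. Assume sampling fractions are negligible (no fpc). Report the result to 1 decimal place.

V̂(ȳ_st) = Σ W_h² s_h²/n_h, with W_h = N_h/N and N = 1450:
  stratum 1: (600/1450)²·484.2²/118 = 340.2
  stratum 2: (40/1450)²·58.0²/7 = 0.365714
  stratum 3: (280/1450)²·255.9²/60 = 40.6977
  stratum 4: (530/1450)²·205.7²/123 = 45.9599
V̂(ȳ_st) = 427.223
SE(ȳ_st) = √427.223 = 20.6694

SE(ȳ_st) ≈ 20.7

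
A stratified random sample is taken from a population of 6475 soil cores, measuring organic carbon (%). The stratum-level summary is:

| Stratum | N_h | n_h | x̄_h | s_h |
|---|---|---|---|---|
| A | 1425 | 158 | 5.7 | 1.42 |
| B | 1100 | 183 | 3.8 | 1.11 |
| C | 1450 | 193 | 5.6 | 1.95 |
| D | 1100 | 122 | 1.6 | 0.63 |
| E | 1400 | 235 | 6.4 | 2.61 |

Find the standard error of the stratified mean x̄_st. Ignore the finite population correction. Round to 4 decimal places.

V̂(x̄_st) = Σ W_h² s_h²/n_h, with W_h = N_h/N and N = 6475:
  stratum A: (1425/6475)²·1.42²/158 = 0.000618116
  stratum B: (1100/6475)²·1.11²/183 = 0.000194312
  stratum C: (1450/6475)²·1.95²/193 = 0.000988026
  stratum D: (1100/6475)²·0.63²/122 = 9.38917e-05
  stratum E: (1400/6475)²·2.61²/235 = 0.00135516
V̂(x̄_st) = 0.0032495
SE(x̄_st) = √0.0032495 = 0.0570044

SE(x̄_st) ≈ 0.0570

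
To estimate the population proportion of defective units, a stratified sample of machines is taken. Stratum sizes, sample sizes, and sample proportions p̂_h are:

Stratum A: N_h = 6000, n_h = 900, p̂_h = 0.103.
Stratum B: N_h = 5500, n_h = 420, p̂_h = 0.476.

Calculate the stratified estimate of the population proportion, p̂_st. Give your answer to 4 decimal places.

N = 11500; stratum weights W_h = N_h/N.
p̂_st = Σ W_h p̂_h = (6000·0.103 + 5500·0.476)/11500 = 0.28139

p̂_st ≈ 0.2814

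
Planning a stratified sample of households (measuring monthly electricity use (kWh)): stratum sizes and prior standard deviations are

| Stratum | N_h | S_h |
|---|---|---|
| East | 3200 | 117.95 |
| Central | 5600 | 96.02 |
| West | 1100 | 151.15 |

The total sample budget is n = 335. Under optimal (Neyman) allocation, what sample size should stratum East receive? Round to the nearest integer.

117

Neyman allocation: n_h = n · N_h S_h / Σ N_i S_i, with n = 335.
  stratum East: N_h·S_h = 3200·117.95 = 377440.00
  stratum Central: N_h·S_h = 5600·96.02 = 537712.00
  stratum West: N_h·S_h = 1100·151.15 = 166265.00
Σ N_h S_h = 1081417.00
n for stratum East = 335·377440.00/1081417.00 = 116.923 → 117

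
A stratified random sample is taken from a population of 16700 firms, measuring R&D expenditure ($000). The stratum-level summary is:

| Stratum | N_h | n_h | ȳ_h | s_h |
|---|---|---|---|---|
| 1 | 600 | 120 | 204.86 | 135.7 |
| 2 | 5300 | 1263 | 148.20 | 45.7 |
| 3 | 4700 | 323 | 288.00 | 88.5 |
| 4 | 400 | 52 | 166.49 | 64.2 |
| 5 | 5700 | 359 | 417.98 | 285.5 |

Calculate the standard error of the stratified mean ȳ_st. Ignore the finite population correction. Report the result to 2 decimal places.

SE(ȳ_st) ≈ 5.36

V̂(ȳ_st) = Σ W_h² s_h²/n_h, with W_h = N_h/N and N = 16700:
  stratum 1: (600/16700)²·135.7²/120 = 0.198083
  stratum 2: (5300/16700)²·45.7²/1263 = 0.166551
  stratum 3: (4700/16700)²·88.5²/323 = 1.92064
  stratum 4: (400/16700)²·64.2²/52 = 0.045473
  stratum 5: (5700/16700)²·285.5²/359 = 26.4505
V̂(ȳ_st) = 28.7813
SE(ȳ_st) = √28.7813 = 5.36482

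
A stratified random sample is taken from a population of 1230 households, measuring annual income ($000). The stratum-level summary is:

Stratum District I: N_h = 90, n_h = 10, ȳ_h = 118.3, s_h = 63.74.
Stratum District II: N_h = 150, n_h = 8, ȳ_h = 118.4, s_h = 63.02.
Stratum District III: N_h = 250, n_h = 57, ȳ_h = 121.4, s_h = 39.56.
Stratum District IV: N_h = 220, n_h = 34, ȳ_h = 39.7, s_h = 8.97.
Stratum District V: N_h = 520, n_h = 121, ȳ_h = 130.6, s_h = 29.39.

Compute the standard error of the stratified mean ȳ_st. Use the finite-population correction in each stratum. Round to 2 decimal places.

SE(ȳ_st) ≈ 3.29

V̂(ȳ_st) = Σ W_h² (1 − n_h/N_h) s_h²/n_h, with W_h = N_h/N and N = 1230:
  stratum District I: (90/1230)²·(1 − 10/90)·63.74²/10 = 1.93351
  stratum District II: (150/1230)²·(1 − 8/150)·63.02²/8 = 6.98934
  stratum District III: (250/1230)²·(1 − 57/250)·39.56²/57 = 0.875638
  stratum District IV: (220/1230)²·(1 − 34/220)·8.97²/34 = 0.0640076
  stratum District V: (520/1230)²·(1 − 121/520)·29.39²/121 = 0.978994
V̂(ȳ_st) = 10.8415
SE(ȳ_st) = √10.8415 = 3.29264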